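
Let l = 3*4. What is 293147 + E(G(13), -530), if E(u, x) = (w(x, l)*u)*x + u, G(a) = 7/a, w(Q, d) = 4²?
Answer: 3751558/13 ≈ 2.8858e+5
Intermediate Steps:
l = 12
w(Q, d) = 16
E(u, x) = u + 16*u*x (E(u, x) = (16*u)*x + u = 16*u*x + u = u + 16*u*x)
293147 + E(G(13), -530) = 293147 + (7/13)*(1 + 16*(-530)) = 293147 + (7*(1/13))*(1 - 8480) = 293147 + (7/13)*(-8479) = 293147 - 59353/13 = 3751558/13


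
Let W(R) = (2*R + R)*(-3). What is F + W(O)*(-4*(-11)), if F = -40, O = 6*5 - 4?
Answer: -10336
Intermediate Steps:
O = 26 (O = 30 - 4 = 26)
W(R) = -9*R (W(R) = (3*R)*(-3) = -9*R)
F + W(O)*(-4*(-11)) = -40 + (-9*26)*(-4*(-11)) = -40 - 234*44 = -40 - 10296 = -10336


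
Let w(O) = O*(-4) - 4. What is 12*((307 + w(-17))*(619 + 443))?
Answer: 4728024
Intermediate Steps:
w(O) = -4 - 4*O (w(O) = -4*O - 4 = -4 - 4*O)
12*((307 + w(-17))*(619 + 443)) = 12*((307 + (-4 - 4*(-17)))*(619 + 443)) = 12*((307 + (-4 + 68))*1062) = 12*((307 + 64)*1062) = 12*(371*1062) = 12*394002 = 4728024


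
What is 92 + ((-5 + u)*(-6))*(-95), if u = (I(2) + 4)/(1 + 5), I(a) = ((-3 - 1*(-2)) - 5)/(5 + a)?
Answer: -17216/7 ≈ -2459.4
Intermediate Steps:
I(a) = -6/(5 + a) (I(a) = ((-3 + 2) - 5)/(5 + a) = (-1 - 5)/(5 + a) = -6/(5 + a))
u = 11/21 (u = (-6/(5 + 2) + 4)/(1 + 5) = (-6/7 + 4)/6 = (-6*⅐ + 4)*(⅙) = (-6/7 + 4)*(⅙) = (22/7)*(⅙) = 11/21 ≈ 0.52381)
92 + ((-5 + u)*(-6))*(-95) = 92 + ((-5 + 11/21)*(-6))*(-95) = 92 - 94/21*(-6)*(-95) = 92 + (188/7)*(-95) = 92 - 17860/7 = -17216/7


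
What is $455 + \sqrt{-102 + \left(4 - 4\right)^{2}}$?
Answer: $455 + i \sqrt{102} \approx 455.0 + 10.1 i$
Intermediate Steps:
$455 + \sqrt{-102 + \left(4 - 4\right)^{2}} = 455 + \sqrt{-102 + 0^{2}} = 455 + \sqrt{-102 + 0} = 455 + \sqrt{-102} = 455 + i \sqrt{102}$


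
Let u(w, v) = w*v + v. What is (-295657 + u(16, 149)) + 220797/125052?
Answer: -12218507217/41684 ≈ -2.9312e+5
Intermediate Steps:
u(w, v) = v + v*w (u(w, v) = v*w + v = v + v*w)
(-295657 + u(16, 149)) + 220797/125052 = (-295657 + 149*(1 + 16)) + 220797/125052 = (-295657 + 149*17) + 220797*(1/125052) = (-295657 + 2533) + 73599/41684 = -293124 + 73599/41684 = -12218507217/41684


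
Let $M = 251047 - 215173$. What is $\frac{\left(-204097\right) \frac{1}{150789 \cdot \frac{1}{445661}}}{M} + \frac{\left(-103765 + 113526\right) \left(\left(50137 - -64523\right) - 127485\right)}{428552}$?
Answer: $- \frac{358077815301522017}{1159105577069736} \approx -308.93$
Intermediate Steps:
$M = 35874$
$\frac{\left(-204097\right) \frac{1}{150789 \cdot \frac{1}{445661}}}{M} + \frac{\left(-103765 + 113526\right) \left(\left(50137 - -64523\right) - 127485\right)}{428552} = \frac{\left(-204097\right) \frac{1}{150789 \cdot \frac{1}{445661}}}{35874} + \frac{\left(-103765 + 113526\right) \left(\left(50137 - -64523\right) - 127485\right)}{428552} = - \frac{204097}{150789 \cdot \frac{1}{445661}} \cdot \frac{1}{35874} + 9761 \left(\left(50137 + 64523\right) - 127485\right) \frac{1}{428552} = - \frac{204097}{\frac{150789}{445661}} \cdot \frac{1}{35874} + 9761 \left(114660 - 127485\right) \frac{1}{428552} = \left(-204097\right) \frac{445661}{150789} \cdot \frac{1}{35874} + 9761 \left(-12825\right) \frac{1}{428552} = \left(- \frac{90958073117}{150789}\right) \frac{1}{35874} - \frac{125184825}{428552} = - \frac{90958073117}{5409404586} - \frac{125184825}{428552} = - \frac{358077815301522017}{1159105577069736}$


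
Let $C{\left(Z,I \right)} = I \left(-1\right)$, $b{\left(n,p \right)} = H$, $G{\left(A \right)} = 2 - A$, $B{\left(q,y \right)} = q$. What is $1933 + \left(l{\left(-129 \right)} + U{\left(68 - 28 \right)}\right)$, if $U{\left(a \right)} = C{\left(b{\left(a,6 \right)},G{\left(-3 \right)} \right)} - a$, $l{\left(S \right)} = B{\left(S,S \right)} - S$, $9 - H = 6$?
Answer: $1888$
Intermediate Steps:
$H = 3$ ($H = 9 - 6 = 3$)
$b{\left(n,p \right)} = 3$
$l{\left(S \right)} = 0$ ($l{\left(S \right)} = S - S = 0$)
$C{\left(Z,I \right)} = - I$
$U{\left(a \right)} = -5 - a$ ($U{\left(a \right)} = - (2 - -3) - a = - (2 + 3) - a = \left(-1\right) 5 - a = -5 - a$)
$1933 + \left(l{\left(-129 \right)} + U{\left(68 - 28 \right)}\right) = 1933 + \left(0 - \left(73 - 28\right)\right) = 1933 + \left(0 - 45\right) = 1933 - 45 = 1888$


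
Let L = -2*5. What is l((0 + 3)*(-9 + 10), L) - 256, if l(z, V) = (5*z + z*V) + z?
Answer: -268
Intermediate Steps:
L = -10
l(z, V) = 6*z + V*z (l(z, V) = (5*z + V*z) + z = 6*z + V*z)
l((0 + 3)*(-9 + 10), L) - 256 = ((0 + 3)*(-9 + 10))*(6 - 10) - 256 = (3*1)*(-4) - 256 = 3*(-4) - 256 = -12 - 256 = -268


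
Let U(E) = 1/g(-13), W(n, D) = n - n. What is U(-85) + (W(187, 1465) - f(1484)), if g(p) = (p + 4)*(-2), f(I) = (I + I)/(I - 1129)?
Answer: -53069/6390 ≈ -8.3050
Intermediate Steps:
f(I) = 2*I/(-1129 + I) (f(I) = (2*I)/(-1129 + I) = 2*I/(-1129 + I))
W(n, D) = 0
g(p) = -8 - 2*p (g(p) = (4 + p)*(-2) = -8 - 2*p)
U(E) = 1/18 (U(E) = 1/(-8 - 2*(-13)) = 1/(-8 + 26) = 1/18)
U(-85) + (W(187, 1465) - f(1484)) = 1/18 + (0 - 2*1484/(-1129 + 1484)) = 1/18 + (0 - 2*1484/355) = 1/18 + (0 - 1*2968/355) = 1/18 + (0 - 2968/355) = 1/18 - 2968/355 = -53069/6390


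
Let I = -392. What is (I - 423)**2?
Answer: 664225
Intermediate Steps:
(I - 423)**2 = (-392 - 423)**2 = (-815)**2 = 664225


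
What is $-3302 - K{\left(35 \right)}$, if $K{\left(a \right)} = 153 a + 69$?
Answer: $-8726$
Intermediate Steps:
$K{\left(a \right)} = 69 + 153 a$
$-3302 - K{\left(35 \right)} = -3302 - \left(69 + 153 \cdot 35\right) = -3302 - \left(69 + 5355\right) = -3302 - 5424 = -8726$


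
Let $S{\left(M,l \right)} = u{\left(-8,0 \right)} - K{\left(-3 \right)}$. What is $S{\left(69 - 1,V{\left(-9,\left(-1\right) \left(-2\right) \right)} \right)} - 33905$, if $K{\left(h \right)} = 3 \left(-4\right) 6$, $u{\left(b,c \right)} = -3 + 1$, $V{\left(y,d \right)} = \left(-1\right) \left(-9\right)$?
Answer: $-33835$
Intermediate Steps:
$V{\left(y,d \right)} = 9$
$u{\left(b,c \right)} = -2$
$K{\left(h \right)} = -72$ ($K{\left(h \right)} = \left(-12\right) 6 = -72$)
$S{\left(M,l \right)} = 70$ ($S{\left(M,l \right)} = -2 - -72 = -2 + 72 = 70$)
$S{\left(69 - 1,V{\left(-9,\left(-1\right) \left(-2\right) \right)} \right)} - 33905 = 70 - 33905 = -33835$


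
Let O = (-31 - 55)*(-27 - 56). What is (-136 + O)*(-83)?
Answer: -581166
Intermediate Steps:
O = 7138 (O = -86*(-83) = 7138)
(-136 + O)*(-83) = (-136 + 7138)*(-83) = 7002*(-83) = -581166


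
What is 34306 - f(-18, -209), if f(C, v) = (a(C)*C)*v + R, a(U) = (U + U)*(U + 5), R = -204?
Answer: -1726106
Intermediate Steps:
a(U) = 2*U*(5 + U) (a(U) = (2*U)*(5 + U) = 2*U*(5 + U))
f(C, v) = -204 + 2*v*C**2*(5 + C) (f(C, v) = ((2*C*(5 + C))*C)*v - 204 = (2*C**2*(5 + C))*v - 204 = 2*v*C**2*(5 + C) - 204 = -204 + 2*v*C**2*(5 + C))
34306 - f(-18, -209) = 34306 - (-204 + 2*(-209)*(-18)**2*(5 - 18)) = 34306 - (-204 + 2*(-209)*324*(-13)) = 34306 - (-204 + 1760616) = 34306 - 1*1760412 = 34306 - 1760412 = -1726106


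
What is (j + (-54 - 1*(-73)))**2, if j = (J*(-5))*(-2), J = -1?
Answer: 81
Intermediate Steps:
j = -10 (j = -1*(-5)*(-2) = 5*(-2) = -10)
(j + (-54 - 1*(-73)))**2 = (-10 + (-54 - 1*(-73)))**2 = (-10 + (-54 + 73))**2 = (-10 + 19)**2 = 9**2 = 81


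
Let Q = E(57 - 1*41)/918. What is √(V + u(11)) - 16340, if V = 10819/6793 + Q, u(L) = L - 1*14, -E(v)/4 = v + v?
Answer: -16340 + 2*I*√417705632214/1039329 ≈ -16340.0 + 1.2437*I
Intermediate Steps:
E(v) = -8*v (E(v) = -4*(v + v) = -8*v)
Q = -64/459 (Q = -8*(57 - 1*41)/918 = -8*(57 - 41)*(1/918) = -8*16*(1/918) = -128*1/918 = -64/459 ≈ -0.13943)
u(L) = -14 + L (u(L) = L - 14 = -14 + L)
V = 4531169/3117987 (V = 10819/6793 - 64/459 = 4531169/3117987 ≈ 1.4532)
√(V + u(11)) - 16340 = √(4531169/3117987 + (-14 + 11)) - 16340 = √(4531169/3117987 - 3) - 16340 = √(-4822792/3117987) - 16340 = 2*I*√417705632214/1039329 - 16340 = -16340 + 2*I*√417705632214/1039329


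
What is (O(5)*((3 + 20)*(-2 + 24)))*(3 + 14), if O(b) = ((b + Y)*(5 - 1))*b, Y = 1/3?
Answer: 2752640/3 ≈ 9.1755e+5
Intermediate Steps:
Y = 1/3 (Y = 1*(1/3) = 1/3 ≈ 0.33333)
O(b) = b*(4/3 + 4*b) (O(b) = ((b + 1/3)*(5 - 1))*b = ((1/3 + b)*4)*b = (4/3 + 4*b)*b = b*(4/3 + 4*b))
(O(5)*((3 + 20)*(-2 + 24)))*(3 + 14) = (((4/3)*5*(1 + 3*5))*((3 + 20)*(-2 + 24)))*(3 + 14) = (((4/3)*5*(1 + 15))*(23*22))*17 = (((4/3)*5*16)*506)*17 = ((320/3)*506)*17 = (161920/3)*17 = 2752640/3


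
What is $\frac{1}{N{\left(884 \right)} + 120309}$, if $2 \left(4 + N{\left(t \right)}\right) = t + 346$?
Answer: $\frac{1}{120920} \approx 8.2699 \cdot 10^{-6}$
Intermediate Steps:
$N{\left(t \right)} = 169 + \frac{t}{2}$ ($N{\left(t \right)} = -4 + \frac{t + 346}{2} = -4 + \frac{346 + t}{2} = -4 + \left(173 + \frac{t}{2}\right) = 169 + \frac{t}{2}$)
$\frac{1}{N{\left(884 \right)} + 120309} = \frac{1}{\left(169 + \frac{1}{2} \cdot 884\right) + 120309} = \frac{1}{\left(169 + 442\right) + 120309} = \frac{1}{611 + 120309} = \frac{1}{120920}$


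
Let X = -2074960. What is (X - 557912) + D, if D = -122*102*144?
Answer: -4424808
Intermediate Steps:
D = -1791936 (D = -12444*144 = -1791936)
(X - 557912) + D = (-2074960 - 557912) - 1791936 = -2632872 - 1791936 = -4424808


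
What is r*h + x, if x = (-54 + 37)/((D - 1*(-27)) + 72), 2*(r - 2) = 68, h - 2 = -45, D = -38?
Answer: -94445/61 ≈ -1548.3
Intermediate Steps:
h = -43 (h = 2 - 45 = -43)
r = 36 (r = 2 + (½)*68 = 2 + 34 = 36)
x = -17/61 (x = (-54 + 37)/((-38 - 1*(-27)) + 72) = -17/((-38 + 27) + 72) = -17/(-11 + 72) = -17/61 ≈ -0.27869)
r*h + x = 36*(-43) - 17/61 = -1548 - 17/61 = -94445/61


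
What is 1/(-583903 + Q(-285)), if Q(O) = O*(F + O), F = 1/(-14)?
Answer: -14/7037207 ≈ -1.9894e-6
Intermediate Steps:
F = -1/14 ≈ -0.071429
Q(O) = O*(-1/14 + O)
1/(-583903 + Q(-285)) = 1/(-583903 - 285*(-1/14 - 285)) = 1/(-583903 - 285*(-3991/14)) = 1/(-583903 + 1137435/14) = 1/(-7037207/14) = -14/7037207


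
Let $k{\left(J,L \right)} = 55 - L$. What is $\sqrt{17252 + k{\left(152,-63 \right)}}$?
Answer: $3 \sqrt{1930} \approx 131.8$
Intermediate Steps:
$\sqrt{17252 + k{\left(152,-63 \right)}} = \sqrt{17252 + \left(55 - -63\right)} = \sqrt{17252 + \left(55 + 63\right)} = \sqrt{17252 + 118} = \sqrt{17370} = 3 \sqrt{1930}$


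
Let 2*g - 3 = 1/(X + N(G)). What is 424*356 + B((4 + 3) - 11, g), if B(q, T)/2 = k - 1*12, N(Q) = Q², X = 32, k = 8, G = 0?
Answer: 150936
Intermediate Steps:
g = 97/64 (g = 3/2 + 1/(2*(32 + 0²)) = 3/2 + 1/(2*(32 + 0)) = 3/2 + (½)/32 = 3/2 + (½)*(1/32) = 3/2 + 1/64 = 97/64 ≈ 1.5156)
B(q, T) = -8 (B(q, T) = 2*(8 - 1*12) = 2*(8 - 12) = 2*(-4) = -8)
424*356 + B((4 + 3) - 11, g) = 424*356 - 8 = 150944 - 8 = 150936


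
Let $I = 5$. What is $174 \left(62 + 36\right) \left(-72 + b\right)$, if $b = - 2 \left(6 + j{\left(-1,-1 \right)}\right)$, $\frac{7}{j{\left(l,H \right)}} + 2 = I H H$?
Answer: $-1511944$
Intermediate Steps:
$j{\left(l,H \right)} = \frac{7}{-2 + 5 H^{2}}$ ($j{\left(l,H \right)} = \frac{7}{-2 + 5 H H} = \frac{7}{-2 + 5 H^{2}}$)
$b = - \frac{50}{3}$ ($b = - 2 \left(6 + \frac{7}{-2 + 5 \left(-1\right)^{2}}\right) = - 2 \left(6 + \frac{7}{-2 + 5 \cdot 1}\right) = - 2 \left(6 + \frac{7}{-2 + 5}\right) = - 2 \left(6 + \frac{7}{3}\right) = \left(-2\right) \frac{25}{3} = - \frac{50}{3} \approx -16.667$)
$174 \left(62 + 36\right) \left(-72 + b\right) = 174 \left(62 + 36\right) \left(-72 - \frac{50}{3}\right) = 174 \cdot 98 \left(- \frac{266}{3}\right) = 174 \left(- \frac{26068}{3}\right) = -1511944$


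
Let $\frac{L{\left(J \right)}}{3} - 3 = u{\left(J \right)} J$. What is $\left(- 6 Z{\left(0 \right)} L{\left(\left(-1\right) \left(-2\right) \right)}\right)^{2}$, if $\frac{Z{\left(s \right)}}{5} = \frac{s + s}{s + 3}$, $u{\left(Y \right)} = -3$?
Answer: $0$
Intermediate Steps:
$Z{\left(s \right)} = \frac{10 s}{3 + s}$ ($Z{\left(s \right)} = 5 \frac{s + s}{s + 3} = 5 \frac{2 s}{3 + s} = \frac{10 s}{3 + s}$)
$L{\left(J \right)} = 9 - 9 J$ ($L{\left(J \right)} = 9 + 3 \left(- 3 J\right) = 9 - 9 J$)
$\left(- 6 Z{\left(0 \right)} L{\left(\left(-1\right) \left(-2\right) \right)}\right)^{2} = \left(- 6 \cdot 10 \cdot 0 \frac{1}{3 + 0} \left(9 - 9 \left(\left(-1\right) \left(-2\right)\right)\right)\right)^{2} = \left(- 6 \cdot 10 \cdot 0 \cdot \frac{1}{3} \left(9 - 18\right)\right)^{2} = \left(\left(-6\right) 0 \left(-9\right)\right)^{2} = \left(0 \left(-9\right)\right)^{2} = 0^{2} = 0$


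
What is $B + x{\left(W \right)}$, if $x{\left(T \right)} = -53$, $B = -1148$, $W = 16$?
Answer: $-1201$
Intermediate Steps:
$B + x{\left(W \right)} = -1148 - 53 = -1201$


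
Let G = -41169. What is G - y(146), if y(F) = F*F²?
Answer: -3153305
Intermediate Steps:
y(F) = F³
G - y(146) = -41169 - 1*146³ = -41169 - 1*3112136 = -41169 - 3112136 = -3153305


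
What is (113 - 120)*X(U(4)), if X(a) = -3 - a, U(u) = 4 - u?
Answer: 21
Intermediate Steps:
(113 - 120)*X(U(4)) = (113 - 120)*(-3 - (4 - 1*4)) = -7*(-3 - (4 - 4)) = -7*(-3 - 1*0) = -7*(-3 + 0) = -7*(-3) = 21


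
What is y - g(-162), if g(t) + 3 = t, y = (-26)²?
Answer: 841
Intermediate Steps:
y = 676
g(t) = -3 + t
y - g(-162) = 676 - (-3 - 162) = 676 - 1*(-165) = 676 + 165 = 841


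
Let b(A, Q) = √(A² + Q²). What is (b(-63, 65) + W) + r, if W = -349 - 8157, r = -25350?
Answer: -33856 + √8194 ≈ -33766.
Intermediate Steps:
W = -8506
(b(-63, 65) + W) + r = (√((-63)² + 65²) - 8506) - 25350 = (√(3969 + 4225) - 8506) - 25350 = (√8194 - 8506) - 25350 = (-8506 + √8194) - 25350 = -33856 + √8194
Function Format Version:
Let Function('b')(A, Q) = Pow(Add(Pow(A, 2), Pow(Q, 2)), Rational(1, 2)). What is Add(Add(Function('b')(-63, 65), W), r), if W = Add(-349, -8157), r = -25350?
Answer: Add(-33856, Pow(8194, Rational(1, 2))) ≈ -33766.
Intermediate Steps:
W = -8506
Add(Add(Function('b')(-63, 65), W), r) = Add(Add(Pow(Add(Pow(-63, 2), Pow(65, 2)), Rational(1, 2)), -8506), -25350) = Add(Add(Pow(Add(3969, 4225), Rational(1, 2)), -8506), -25350) = Add(Add(Pow(8194, Rational(1, 2)), -8506), -25350) = Add(Add(-8506, Pow(8194, Rational(1, 2))), -25350) = Add(-33856, Pow(8194, Rational(1, 2)))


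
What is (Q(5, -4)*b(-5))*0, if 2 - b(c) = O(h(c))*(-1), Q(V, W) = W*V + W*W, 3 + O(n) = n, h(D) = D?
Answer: 0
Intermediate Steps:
O(n) = -3 + n
Q(V, W) = W² + V*W (Q(V, W) = V*W + W² = W² + V*W)
b(c) = -1 + c (b(c) = 2 - (-3 + c)*(-1) = 2 - (3 - c) = 2 + (-3 + c) = -1 + c)
(Q(5, -4)*b(-5))*0 = ((-4*(5 - 4))*(-1 - 5))*0 = (-4*1*(-6))*0 = -4*(-6)*0 = 24*0 = 0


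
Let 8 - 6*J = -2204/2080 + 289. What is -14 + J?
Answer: -63083/1040 ≈ -60.657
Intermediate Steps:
J = -48523/1040 (J = 4/3 - (-2204/2080 + 289)/6 = 4/3 - (-2204*1/2080 + 289)/6 = 4/3 - (-551/520 + 289)/6 = 4/3 - 1/6*149729/520 = 4/3 - 149729/3120 = -48523/1040 ≈ -46.657)
-14 + J = -14 - 48523/1040 = -63083/1040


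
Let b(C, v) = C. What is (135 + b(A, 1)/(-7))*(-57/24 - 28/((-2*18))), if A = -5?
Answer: -54625/252 ≈ -216.77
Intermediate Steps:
(135 + b(A, 1)/(-7))*(-57/24 - 28/((-2*18))) = (135 - 5/(-7))*(-57/24 - 28/((-2*18))) = (135 - 5*(-1/7))*(-57*1/24 - 28/(-36)) = (135 + 5/7)*(-19/8 - 28*(-1/36)) = 950*(-19/8 + 7/9)/7 = (950/7)*(-115/72) = -54625/252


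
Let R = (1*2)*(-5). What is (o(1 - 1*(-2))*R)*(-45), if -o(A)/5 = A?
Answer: -6750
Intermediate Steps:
o(A) = -5*A
R = -10 (R = 2*(-5) = -10)
(o(1 - 1*(-2))*R)*(-45) = (-5*(1 - 1*(-2))*(-10))*(-45) = (-5*(1 + 2)*(-10))*(-45) = (-5*3*(-10))*(-45) = -15*(-10)*(-45) = 150*(-45) = -6750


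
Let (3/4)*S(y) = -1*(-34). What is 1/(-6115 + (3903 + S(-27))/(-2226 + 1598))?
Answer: -1884/11532505 ≈ -0.00016336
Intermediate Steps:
S(y) = 136/3 (S(y) = 4*(-1*(-34))/3 = (4/3)*34 = 136/3)
1/(-6115 + (3903 + S(-27))/(-2226 + 1598)) = 1/(-6115 + (3903 + 136/3)/(-2226 + 1598)) = 1/(-6115 + (11845/3)/(-628)) = 1/(-6115 + (11845/3)*(-1/628)) = 1/(-6115 - 11845/1884) = 1/(-11532505/1884) = -1884/11532505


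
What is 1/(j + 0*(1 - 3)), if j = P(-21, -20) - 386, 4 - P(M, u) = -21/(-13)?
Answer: -13/4987 ≈ -0.0026068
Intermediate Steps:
P(M, u) = 31/13 (P(M, u) = 4 - (-21)/(-13) = 4 - (-21)*(-1)/13 = 4 - 1*21/13 = 4 - 21/13 = 31/13)
j = -4987/13 (j = 31/13 - 386 = -4987/13 ≈ -383.62)
1/(j + 0*(1 - 3)) = 1/(-4987/13 + 0*(1 - 3)) = 1/(-4987/13 + 0*(-2)) = 1/(-4987/13 + 0) = 1/(-4987/13) = -13/4987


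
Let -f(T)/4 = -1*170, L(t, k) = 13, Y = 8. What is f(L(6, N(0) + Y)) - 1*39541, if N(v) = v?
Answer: -38861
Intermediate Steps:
f(T) = 680 (f(T) = -(-4)*170 = -4*(-170) = 680)
f(L(6, N(0) + Y)) - 1*39541 = 680 - 1*39541 = 680 - 39541 = -38861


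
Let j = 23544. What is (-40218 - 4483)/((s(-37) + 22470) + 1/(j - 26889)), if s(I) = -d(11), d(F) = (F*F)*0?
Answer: -149524845/75162149 ≈ -1.9894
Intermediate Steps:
d(F) = 0 (d(F) = F**2*0 = 0)
s(I) = 0 (s(I) = -1*0 = 0)
(-40218 - 4483)/((s(-37) + 22470) + 1/(j - 26889)) = (-40218 - 4483)/((0 + 22470) + 1/(23544 - 26889)) = -44701/(22470 + 1/(-3345)) = -44701/(22470 - 1/3345) = -44701/75162149/3345 = -44701*3345/75162149 = -149524845/75162149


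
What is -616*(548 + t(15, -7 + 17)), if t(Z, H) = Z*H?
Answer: -429968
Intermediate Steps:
t(Z, H) = H*Z
-616*(548 + t(15, -7 + 17)) = -616*(548 + (-7 + 17)*15) = -616*(548 + 10*15) = -616*(548 + 150) = -616*698 = -429968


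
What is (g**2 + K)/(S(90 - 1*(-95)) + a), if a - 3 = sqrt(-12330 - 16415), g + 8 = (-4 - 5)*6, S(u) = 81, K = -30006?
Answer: -2197608/35801 + 26162*I*sqrt(28745)/35801 ≈ -61.384 + 123.9*I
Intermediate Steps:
g = -62 (g = -8 + (-4 - 5)*6 = -8 - 9*6 = -8 - 54 = -62)
a = 3 + I*sqrt(28745) (a = 3 + sqrt(-12330 - 16415) = 3 + sqrt(-28745) = 3 + I*sqrt(28745) ≈ 3.0 + 169.54*I)
(g**2 + K)/(S(90 - 1*(-95)) + a) = ((-62)**2 - 30006)/(81 + (3 + I*sqrt(28745))) = (3844 - 30006)/(84 + I*sqrt(28745)) = -26162/(84 + I*sqrt(28745))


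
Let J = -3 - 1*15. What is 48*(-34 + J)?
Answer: -2496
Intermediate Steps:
J = -18 (J = -3 - 15 = -18)
48*(-34 + J) = 48*(-34 - 18) = 48*(-52) = -2496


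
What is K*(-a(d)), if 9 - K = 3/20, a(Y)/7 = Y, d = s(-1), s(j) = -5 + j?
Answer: 3717/10 ≈ 371.70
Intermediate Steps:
d = -6 (d = -5 - 1 = -6)
a(Y) = 7*Y
K = 177/20 (K = 9 - 3/20 = 177/20 ≈ 8.8500)
K*(-a(d)) = 177*(-7*(-6))/20 = 177*(-1*(-42))/20 = (177/20)*42 = 3717/10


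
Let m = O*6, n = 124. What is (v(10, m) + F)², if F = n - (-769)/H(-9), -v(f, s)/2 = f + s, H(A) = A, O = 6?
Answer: 231361/81 ≈ 2856.3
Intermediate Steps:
m = 36 (m = 6*6 = 36)
v(f, s) = -2*f - 2*s (v(f, s) = -2*(f + s) = -2*f - 2*s)
F = 347/9 (F = 124 - (-769)/(-9) = 124 - (-769)*(-1)/9 = 124 - 1*769/9 = 124 - 769/9 = 347/9 ≈ 38.556)
(v(10, m) + F)² = ((-2*10 - 2*36) + 347/9)² = ((-20 - 72) + 347/9)² = (-92 + 347/9)² = (-481/9)² = 231361/81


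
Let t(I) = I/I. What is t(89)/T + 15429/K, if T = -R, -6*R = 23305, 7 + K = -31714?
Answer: -359382519/739257905 ≈ -0.48614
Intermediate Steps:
t(I) = 1
K = -31721 (K = -7 - 31714 = -31721)
R = -23305/6 (R = -1/6*23305 = -23305/6 ≈ -3884.2)
T = 23305/6 (T = -1*(-23305/6) = 23305/6 ≈ 3884.2)
t(89)/T + 15429/K = 1/(23305/6) + 15429/(-31721) = 1*(6/23305) + 15429*(-1/31721) = 6/23305 - 15429/31721 = -359382519/739257905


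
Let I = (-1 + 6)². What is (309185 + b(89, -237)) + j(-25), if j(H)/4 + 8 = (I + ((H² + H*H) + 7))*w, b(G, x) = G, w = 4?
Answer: 329754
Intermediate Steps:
I = 25 (I = 5² = 25)
j(H) = 480 + 32*H² (j(H) = -32 + 4*((25 + ((H² + H*H) + 7))*4) = -32 + 4*((25 + ((H² + H²) + 7))*4) = -32 + 4*((25 + (2*H² + 7))*4) = -32 + 4*((25 + (7 + 2*H²))*4) = -32 + 4*((32 + 2*H²)*4) = -32 + 4*(128 + 8*H²) = -32 + (512 + 32*H²) = 480 + 32*H²)
(309185 + b(89, -237)) + j(-25) = (309185 + 89) + (480 + 32*(-25)²) = 309274 + (480 + 32*625) = 309274 + (480 + 20000) = 309274 + 20480 = 329754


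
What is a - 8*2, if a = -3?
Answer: -19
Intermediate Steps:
a - 8*2 = -3 - 8*2 = -3 - 16 = -19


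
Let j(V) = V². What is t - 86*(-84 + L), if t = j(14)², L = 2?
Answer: 45468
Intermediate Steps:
t = 38416 (t = (14²)² = 196² = 38416)
t - 86*(-84 + L) = 38416 - 86*(-84 + 2) = 38416 - 86*(-82) = 38416 + 7052 = 45468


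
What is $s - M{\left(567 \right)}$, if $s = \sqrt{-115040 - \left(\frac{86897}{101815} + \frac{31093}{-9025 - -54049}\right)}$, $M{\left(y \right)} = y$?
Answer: $-567 + \frac{i \sqrt{3083545222896308786070}}{163718520} \approx -567.0 + 339.18 i$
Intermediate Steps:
$s = \frac{i \sqrt{3083545222896308786070}}{163718520}$ ($s = \sqrt{-115040 - \left(\frac{86897}{101815} + \frac{31093}{-9025 + 54049}\right)} = \sqrt{-115040 - \left(\frac{86897}{101815} + \frac{31093}{45024}\right)} = \sqrt{-115040 - \frac{1011169189}{654874080}} = \sqrt{- \frac{75337725332389}{654874080}} = \frac{i \sqrt{3083545222896308786070}}{163718520} \approx 339.18 i$)
$s - M{\left(567 \right)} = \frac{i \sqrt{3083545222896308786070}}{163718520} - 567 = -567 + \frac{i \sqrt{3083545222896308786070}}{163718520}$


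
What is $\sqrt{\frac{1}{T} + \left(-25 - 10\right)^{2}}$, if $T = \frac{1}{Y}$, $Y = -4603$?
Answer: $i \sqrt{3378} \approx 58.121 i$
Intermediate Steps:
$T = - \frac{1}{4603}$ ($T = \frac{1}{-4603} = - \frac{1}{4603} \approx -0.00021725$)
$\sqrt{\frac{1}{T} + \left(-25 - 10\right)^{2}} = \sqrt{\frac{1}{- \frac{1}{4603}} + \left(-25 - 10\right)^{2}} = \sqrt{-4603 + \left(-35\right)^{2}} = \sqrt{-4603 + 1225} = \sqrt{-3378} = i \sqrt{3378}$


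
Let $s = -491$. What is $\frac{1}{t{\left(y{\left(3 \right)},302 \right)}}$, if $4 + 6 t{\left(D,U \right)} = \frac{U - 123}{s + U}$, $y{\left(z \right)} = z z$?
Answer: $- \frac{1134}{935} \approx -1.2128$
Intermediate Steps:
$y{\left(z \right)} = z^{2}$
$t{\left(D,U \right)} = - \frac{2}{3} + \frac{-123 + U}{6 \left(-491 + U\right)}$ ($t{\left(D,U \right)} = - \frac{2}{3} + \frac{\left(U - 123\right) \frac{1}{-491 + U}}{6} = - \frac{2}{3} + \frac{\left(-123 + U\right) \frac{1}{-491 + U}}{6} = - \frac{2}{3} + \frac{\frac{1}{-491 + U} \left(-123 + U\right)}{6} = - \frac{2}{3} + \frac{-123 + U}{6 \left(-491 + U\right)}$)
$\frac{1}{t{\left(y{\left(3 \right)},302 \right)}} = \frac{1}{\frac{1}{6} \frac{1}{-491 + 302} \left(1841 - 906\right)} = \frac{1}{\frac{1}{6} \frac{1}{-189} \left(1841 - 906\right)} = \frac{1}{\frac{1}{6} \left(- \frac{1}{189}\right) 935} = \frac{1}{- \frac{935}{1134}} = - \frac{1134}{935}$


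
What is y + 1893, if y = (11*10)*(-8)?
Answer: 1013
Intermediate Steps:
y = -880 (y = 110*(-8) = -880)
y + 1893 = -880 + 1893 = 1013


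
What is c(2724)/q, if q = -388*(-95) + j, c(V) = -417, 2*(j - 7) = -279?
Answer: -278/24485 ≈ -0.011354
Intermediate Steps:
j = -265/2 (j = 7 + (1/2)*(-279) = 7 - 279/2 = -265/2 ≈ -132.50)
q = 73455/2 (q = -388*(-95) - 265/2 = 36860 - 265/2 = 73455/2 ≈ 36728.)
c(2724)/q = -417/73455/2 = -417*2/73455 = -278/24485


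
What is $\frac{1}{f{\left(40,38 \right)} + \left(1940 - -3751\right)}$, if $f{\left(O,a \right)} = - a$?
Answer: $\frac{1}{5653} \approx 0.0001769$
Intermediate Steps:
$\frac{1}{f{\left(40,38 \right)} + \left(1940 - -3751\right)} = \frac{1}{\left(-1\right) 38 + \left(1940 - -3751\right)} = \frac{1}{-38 + \left(1940 + 3751\right)} = \frac{1}{-38 + 5691} = \frac{1}{5653}$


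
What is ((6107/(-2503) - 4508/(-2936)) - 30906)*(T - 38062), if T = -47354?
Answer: 2425055336579652/918601 ≈ 2.6399e+9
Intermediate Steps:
((6107/(-2503) - 4508/(-2936)) - 30906)*(T - 38062) = ((6107/(-2503) - 4508/(-2936)) - 30906)*(-47354 - 38062) = ((6107*(-1/2503) - 4508*(-1/2936)) - 30906)*(-85416) = ((-6107/2503 + 1127/734) - 30906)*(-85416) = (-1661657/1837202 - 30906)*(-85416) = -56782226669/1837202*(-85416) = 2425055336579652/918601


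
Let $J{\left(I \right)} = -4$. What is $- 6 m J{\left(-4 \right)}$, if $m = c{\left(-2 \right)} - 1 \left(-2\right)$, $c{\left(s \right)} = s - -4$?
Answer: $96$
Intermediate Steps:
$c{\left(s \right)} = 4 + s$ ($c{\left(s \right)} = s + 4 = 4 + s$)
$m = 4$ ($m = \left(4 - 2\right) - 1 \left(-2\right) = 2 - -2 = 2 + 2 = 4$)
$- 6 m J{\left(-4 \right)} = \left(-6\right) 4 \left(-4\right) = \left(-24\right) \left(-4\right) = 96$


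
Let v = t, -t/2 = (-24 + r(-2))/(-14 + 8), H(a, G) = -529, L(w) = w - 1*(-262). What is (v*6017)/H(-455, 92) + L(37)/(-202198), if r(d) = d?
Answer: 31631785003/320888226 ≈ 98.576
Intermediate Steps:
L(w) = 262 + w (L(w) = w + 262 = 262 + w)
t = -26/3 (t = -2*(-24 - 2)/(-14 + 8) = -(-52)/(-6) = -(-52)*(-1)/6 = -2*13/3 = -26/3 ≈ -8.6667)
v = -26/3 ≈ -8.6667
(v*6017)/H(-455, 92) + L(37)/(-202198) = -26/3*6017/(-529) + (262 + 37)/(-202198) = -156442/3*(-1/529) + 299*(-1/202198) = 156442/1587 - 299/202198 = 31631785003/320888226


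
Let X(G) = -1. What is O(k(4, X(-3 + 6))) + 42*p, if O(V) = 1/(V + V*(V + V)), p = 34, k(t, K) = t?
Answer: 51409/36 ≈ 1428.0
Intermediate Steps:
O(V) = 1/(V + 2*V²) (O(V) = 1/(V + V*(2*V)) = 1/(V + 2*V²))
O(k(4, X(-3 + 6))) + 42*p = 1/(4*(1 + 2*4)) + 42*34 = 1/(4*(1 + 8)) + 1428 = (¼)/9 + 1428 = (¼)*(⅑) + 1428 = 1/36 + 1428 = 51409/36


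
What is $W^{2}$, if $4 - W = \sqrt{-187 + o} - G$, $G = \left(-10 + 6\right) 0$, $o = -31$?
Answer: $\left(4 - i \sqrt{218}\right)^{2} \approx -202.0 - 118.12 i$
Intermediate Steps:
$G = 0$ ($G = \left(-4\right) 0 = 0$)
$W = 4 - i \sqrt{218}$ ($W = 4 - \left(\sqrt{-187 - 31} - 0\right) = 4 - \left(\sqrt{-218} + 0\right) = 4 - \left(i \sqrt{218} + 0\right) = 4 - i \sqrt{218} \approx 4.0 - 14.765 i$)
$W^{2} = \left(4 - i \sqrt{218}\right)^{2}$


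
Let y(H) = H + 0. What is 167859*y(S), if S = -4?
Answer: -671436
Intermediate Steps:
y(H) = H
167859*y(S) = 167859*(-4) = -671436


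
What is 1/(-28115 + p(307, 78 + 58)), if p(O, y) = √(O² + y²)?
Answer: -5623/158068096 - √112745/790340480 ≈ -3.5998e-5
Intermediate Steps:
1/(-28115 + p(307, 78 + 58)) = 1/(-28115 + √(307² + (78 + 58)²)) = 1/(-28115 + √(94249 + 136²)) = 1/(-28115 + √(94249 + 18496)) = 1/(-28115 + √112745)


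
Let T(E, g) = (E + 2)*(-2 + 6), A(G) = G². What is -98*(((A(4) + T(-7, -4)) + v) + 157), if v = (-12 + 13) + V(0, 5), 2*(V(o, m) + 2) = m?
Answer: -15141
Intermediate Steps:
V(o, m) = -2 + m/2
v = 3/2 (v = (-12 + 13) + (-2 + (½)*5) = 1 + (-2 + 5/2) = 1 + ½ = 3/2 ≈ 1.5000)
T(E, g) = 8 + 4*E (T(E, g) = (2 + E)*4 = 8 + 4*E)
-98*(((A(4) + T(-7, -4)) + v) + 157) = -98*(((4² + (8 + 4*(-7))) + 3/2) + 157) = -98*(((16 + (8 - 28)) + 3/2) + 157) = -98*(((16 - 20) + 3/2) + 157) = -98*((-4 + 3/2) + 157) = -98*(-5/2 + 157) = -98*309/2 = -15141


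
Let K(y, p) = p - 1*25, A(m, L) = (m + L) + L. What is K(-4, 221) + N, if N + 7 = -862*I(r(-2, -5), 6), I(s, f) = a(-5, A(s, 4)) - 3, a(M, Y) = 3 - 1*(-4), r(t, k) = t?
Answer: -3259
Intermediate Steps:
A(m, L) = m + 2*L (A(m, L) = (L + m) + L = m + 2*L)
a(M, Y) = 7 (a(M, Y) = 3 + 4 = 7)
I(s, f) = 4 (I(s, f) = 7 - 3 = 4)
K(y, p) = -25 + p (K(y, p) = p - 25 = -25 + p)
N = -3455 (N = -7 - 862*4 = -7 - 3448 = -3455)
K(-4, 221) + N = (-25 + 221) - 3455 = 196 - 3455 = -3259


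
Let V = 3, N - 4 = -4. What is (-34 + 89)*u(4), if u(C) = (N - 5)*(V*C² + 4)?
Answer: -14300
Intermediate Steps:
N = 0 (N = 4 - 4 = 0)
u(C) = -20 - 15*C² (u(C) = (0 - 5)*(3*C² + 4) = -5*(4 + 3*C²) = -20 - 15*C²)
(-34 + 89)*u(4) = (-34 + 89)*(-20 - 15*4²) = 55*(-20 - 15*16) = 55*(-20 - 240) = 55*(-260) = -14300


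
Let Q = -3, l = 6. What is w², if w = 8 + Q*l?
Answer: 100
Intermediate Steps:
w = -10 (w = 8 - 3*6 = 8 - 18 = -10)
w² = (-10)² = 100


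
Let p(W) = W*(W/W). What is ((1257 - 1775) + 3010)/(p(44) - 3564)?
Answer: -623/880 ≈ -0.70795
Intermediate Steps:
p(W) = W (p(W) = W*1 = W)
((1257 - 1775) + 3010)/(p(44) - 3564) = ((1257 - 1775) + 3010)/(44 - 3564) = (-518 + 3010)/(-3520) = 2492*(-1/3520) = -623/880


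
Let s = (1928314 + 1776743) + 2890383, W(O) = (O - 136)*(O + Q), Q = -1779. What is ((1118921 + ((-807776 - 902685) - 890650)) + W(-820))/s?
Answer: 501227/3297720 ≈ 0.15199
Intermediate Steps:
W(O) = (-1779 + O)*(-136 + O) (W(O) = (O - 136)*(O - 1779) = (-136 + O)*(-1779 + O) = (-1779 + O)*(-136 + O))
s = 6595440 (s = 3705057 + 2890383 = 6595440)
((1118921 + ((-807776 - 902685) - 890650)) + W(-820))/s = ((1118921 + ((-807776 - 902685) - 890650)) + (241944 + (-820)**2 - 1915*(-820)))/6595440 = ((1118921 + (-1710461 - 890650)) + (241944 + 672400 + 1570300))*(1/6595440) = ((1118921 - 2601111) + 2484644)*(1/6595440) = (-1482190 + 2484644)*(1/6595440) = 1002454*(1/6595440) = 501227/3297720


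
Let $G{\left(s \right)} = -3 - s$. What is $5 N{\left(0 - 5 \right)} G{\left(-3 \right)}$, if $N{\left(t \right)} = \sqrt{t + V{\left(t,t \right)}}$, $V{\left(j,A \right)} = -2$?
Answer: $0$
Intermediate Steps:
$N{\left(t \right)} = \sqrt{-2 + t}$ ($N{\left(t \right)} = \sqrt{t - 2} = \sqrt{-2 + t}$)
$5 N{\left(0 - 5 \right)} G{\left(-3 \right)} = 5 \sqrt{-2 + \left(0 - 5\right)} \left(-3 - -3\right) = 5 \sqrt{-2 - 5} \left(-3 + 3\right) = 5 \sqrt{-7} \cdot 0 = 5 i \sqrt{7} \cdot 0 = 0$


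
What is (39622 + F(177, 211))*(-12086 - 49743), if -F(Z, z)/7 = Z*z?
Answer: 13714105003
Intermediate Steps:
F(Z, z) = -7*Z*z
(39622 + F(177, 211))*(-12086 - 49743) = (39622 - 7*177*211)*(-12086 - 49743) = (39622 - 261429)*(-61829) = -221807*(-61829) = 13714105003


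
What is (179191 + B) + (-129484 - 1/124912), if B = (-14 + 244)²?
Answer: 12816845583/124912 ≈ 1.0261e+5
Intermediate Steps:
B = 52900 (B = 230² = 52900)
(179191 + B) + (-129484 - 1/124912) = (179191 + 52900) + (-129484 - 1/124912) = 232091 + (-129484 - 1*1/124912) = 232091 + (-129484 - 1/124912) = 232091 - 16174105409/124912 = 12816845583/124912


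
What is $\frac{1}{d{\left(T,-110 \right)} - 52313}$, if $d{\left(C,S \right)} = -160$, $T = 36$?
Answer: $- \frac{1}{52473} \approx -1.9057 \cdot 10^{-5}$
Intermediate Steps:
$\frac{1}{d{\left(T,-110 \right)} - 52313} = \frac{1}{-160 - 52313} = \frac{1}{-52473} = - \frac{1}{52473}$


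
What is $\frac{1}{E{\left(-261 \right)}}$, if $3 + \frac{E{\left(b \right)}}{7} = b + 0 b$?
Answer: $- \frac{1}{1848} \approx -0.00054113$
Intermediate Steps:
$E{\left(b \right)} = -21 + 7 b$ ($E{\left(b \right)} = -21 + 7 \left(b + 0 b\right) = -21 + 7 \left(b + 0\right) = -21 + 7 b$)
$\frac{1}{E{\left(-261 \right)}} = \frac{1}{-21 + 7 \left(-261\right)} = \frac{1}{-21 - 1827} = \frac{1}{-1848} = - \frac{1}{1848}$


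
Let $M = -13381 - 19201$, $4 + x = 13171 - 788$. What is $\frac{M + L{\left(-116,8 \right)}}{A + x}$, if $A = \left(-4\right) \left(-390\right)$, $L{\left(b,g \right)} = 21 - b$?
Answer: $- \frac{32445}{13939} \approx -2.3276$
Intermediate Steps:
$x = 12379$ ($x = -4 + \left(13171 - 788\right) = -4 + 12383 = 12379$)
$A = 1560$
$M = -32582$
$\frac{M + L{\left(-116,8 \right)}}{A + x} = \frac{-32582 + \left(21 - -116\right)}{1560 + 12379} = \frac{-32582 + \left(21 + 116\right)}{13939} = \left(-32582 + 137\right) \frac{1}{13939} = \left(-32445\right) \frac{1}{13939} = - \frac{32445}{13939}$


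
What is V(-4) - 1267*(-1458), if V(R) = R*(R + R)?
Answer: 1847318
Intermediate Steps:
V(R) = 2*R² (V(R) = R*(2*R) = 2*R²)
V(-4) - 1267*(-1458) = 2*(-4)² - 1267*(-1458) = 2*16 + 1847286 = 32 + 1847286 = 1847318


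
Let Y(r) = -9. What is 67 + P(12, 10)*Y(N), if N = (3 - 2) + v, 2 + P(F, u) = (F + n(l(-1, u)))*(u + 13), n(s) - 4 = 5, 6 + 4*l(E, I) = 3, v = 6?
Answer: -4262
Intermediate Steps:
l(E, I) = -3/4 (l(E, I) = -3/2 + (1/4)*3 = -3/2 + 3/4 = -3/4)
n(s) = 9 (n(s) = 4 + 5 = 9)
P(F, u) = -2 + (9 + F)*(13 + u) (P(F, u) = -2 + (F + 9)*(u + 13) = -2 + (9 + F)*(13 + u))
N = 7 (N = (3 - 2) + 6 = 1 + 6 = 7)
67 + P(12, 10)*Y(N) = 67 + (115 + 9*10 + 13*12 + 12*10)*(-9) = 67 + (115 + 90 + 156 + 120)*(-9) = 67 + 481*(-9) = 67 - 4329 = -4262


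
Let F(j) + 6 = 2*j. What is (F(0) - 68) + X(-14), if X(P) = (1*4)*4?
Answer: -58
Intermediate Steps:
F(j) = -6 + 2*j
X(P) = 16 (X(P) = 4*4 = 16)
(F(0) - 68) + X(-14) = ((-6 + 2*0) - 68) + 16 = ((-6 + 0) - 68) + 16 = (-6 - 68) + 16 = -74 + 16 = -58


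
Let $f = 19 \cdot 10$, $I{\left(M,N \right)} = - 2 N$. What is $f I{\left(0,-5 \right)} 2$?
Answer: $3800$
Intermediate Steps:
$f = 190$
$f I{\left(0,-5 \right)} 2 = 190 \left(-2\right) \left(-5\right) 2 = 190 \cdot 10 \cdot 2 = 190 \cdot 20 = 3800$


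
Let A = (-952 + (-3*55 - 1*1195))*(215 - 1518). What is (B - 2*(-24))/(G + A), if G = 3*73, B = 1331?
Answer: 1379/3012755 ≈ 0.00045772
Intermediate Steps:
A = 3012536 (A = (-952 + (-165 - 1195))*(-1303) = (-952 - 1360)*(-1303) = -2312*(-1303) = 3012536)
G = 219
(B - 2*(-24))/(G + A) = (1331 - 2*(-24))/(219 + 3012536) = (1331 + 48)/3012755 = 1379*(1/3012755) = 1379/3012755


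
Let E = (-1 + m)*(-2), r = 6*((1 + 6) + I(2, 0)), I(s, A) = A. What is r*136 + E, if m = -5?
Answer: 5724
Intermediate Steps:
r = 42 (r = 6*((1 + 6) + 0) = 6*(7 + 0) = 6*7 = 42)
E = 12 (E = (-1 - 5)*(-2) = -6*(-2) = 12)
r*136 + E = 42*136 + 12 = 5712 + 12 = 5724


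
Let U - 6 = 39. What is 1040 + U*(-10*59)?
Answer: -25510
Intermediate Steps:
U = 45 (U = 6 + 39 = 45)
1040 + U*(-10*59) = 1040 + 45*(-10*59) = 1040 + 45*(-590) = 1040 - 26550 = -25510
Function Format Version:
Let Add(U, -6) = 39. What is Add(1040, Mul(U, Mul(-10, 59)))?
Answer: -25510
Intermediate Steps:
U = 45 (U = Add(6, 39) = 45)
Add(1040, Mul(U, Mul(-10, 59))) = Add(1040, Mul(45, Mul(-10, 59))) = Add(1040, Mul(45, -590)) = Add(1040, -26550) = -25510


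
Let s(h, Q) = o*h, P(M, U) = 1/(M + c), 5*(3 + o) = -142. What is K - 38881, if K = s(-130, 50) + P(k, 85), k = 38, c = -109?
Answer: -2470730/71 ≈ -34799.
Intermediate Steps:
o = -157/5 (o = -3 + (⅕)*(-142) = -3 - 142/5 = -157/5 ≈ -31.400)
P(M, U) = 1/(-109 + M) (P(M, U) = 1/(M - 109) = 1/(-109 + M))
s(h, Q) = -157*h/5
K = 289821/71 (K = -157/5*(-130) + 1/(-109 + 38) = 4082 + 1/(-71) = 4082 - 1/71 = 289821/71 ≈ 4082.0)
K - 38881 = 289821/71 - 38881 = -2470730/71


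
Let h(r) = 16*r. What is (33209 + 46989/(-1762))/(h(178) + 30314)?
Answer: 58467269/58431444 ≈ 1.0006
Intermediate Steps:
(33209 + 46989/(-1762))/(h(178) + 30314) = (33209 + 46989/(-1762))/(16*178 + 30314) = (33209 + 46989*(-1/1762))/(2848 + 30314) = (33209 - 46989/1762)/33162 = (58467269/1762)*(1/33162) = 58467269/58431444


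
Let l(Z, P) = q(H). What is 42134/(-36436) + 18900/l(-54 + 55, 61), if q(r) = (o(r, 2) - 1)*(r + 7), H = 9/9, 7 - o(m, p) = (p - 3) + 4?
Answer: 7162804/9109 ≈ 786.34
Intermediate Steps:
o(m, p) = 6 - p (o(m, p) = 7 - ((p - 3) + 4) = 7 - ((-3 + p) + 4) = 7 - (1 + p) = 7 + (-1 - p) = 6 - p)
H = 1 (H = 9*(⅑) = 1)
q(r) = 21 + 3*r (q(r) = ((6 - 1*2) - 1)*(r + 7) = ((6 - 2) - 1)*(7 + r) = (4 - 1)*(7 + r) = 3*(7 + r) = 21 + 3*r)
l(Z, P) = 24 (l(Z, P) = 21 + 3*1 = 21 + 3 = 24)
42134/(-36436) + 18900/l(-54 + 55, 61) = 42134/(-36436) + 18900/24 = 42134*(-1/36436) + 18900*(1/24) = -21067/18218 + 1575/2 = 7162804/9109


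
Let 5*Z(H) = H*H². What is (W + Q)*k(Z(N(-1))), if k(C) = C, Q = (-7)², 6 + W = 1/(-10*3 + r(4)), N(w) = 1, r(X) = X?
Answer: 1117/130 ≈ 8.5923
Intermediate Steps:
Z(H) = H³/5 (Z(H) = (H*H²)/5 = H³/5)
W = -157/26 (W = -6 + 1/(-10*3 + 4) = -6 + 1/(-30 + 4) = -6 + 1/(-26) = -6 - 1/26 = -157/26 ≈ -6.0385)
Q = 49
(W + Q)*k(Z(N(-1))) = (-157/26 + 49)*((⅕)*1³) = 1117*((⅕)*1)/26 = (1117/26)*(⅕) = 1117/130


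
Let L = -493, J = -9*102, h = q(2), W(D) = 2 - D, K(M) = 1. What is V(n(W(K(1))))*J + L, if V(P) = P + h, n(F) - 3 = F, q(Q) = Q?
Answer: -6001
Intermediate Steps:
h = 2
n(F) = 3 + F
J = -918
V(P) = 2 + P (V(P) = P + 2 = 2 + P)
V(n(W(K(1))))*J + L = (2 + (3 + (2 - 1*1)))*(-918) - 493 = (2 + (3 + (2 - 1)))*(-918) - 493 = (2 + (3 + 1))*(-918) - 493 = (2 + 4)*(-918) - 493 = 6*(-918) - 493 = -5508 - 493 = -6001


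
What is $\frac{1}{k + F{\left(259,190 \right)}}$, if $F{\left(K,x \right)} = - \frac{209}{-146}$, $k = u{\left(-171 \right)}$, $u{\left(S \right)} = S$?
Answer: $- \frac{146}{24757} \approx -0.0058973$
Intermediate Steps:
$k = -171$
$F{\left(K,x \right)} = \frac{209}{146}$ ($F{\left(K,x \right)} = \left(-209\right) \left(- \frac{1}{146}\right) = \frac{209}{146}$)
$\frac{1}{k + F{\left(259,190 \right)}} = \frac{1}{-171 + \frac{209}{146}} = \frac{1}{- \frac{24757}{146}} = - \frac{146}{24757}$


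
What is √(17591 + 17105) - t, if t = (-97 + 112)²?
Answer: -225 + 2*√8674 ≈ -38.731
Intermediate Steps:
t = 225 (t = 15² = 225)
√(17591 + 17105) - t = √(17591 + 17105) - 1*225 = √34696 - 225 = 2*√8674 - 225 = -225 + 2*√8674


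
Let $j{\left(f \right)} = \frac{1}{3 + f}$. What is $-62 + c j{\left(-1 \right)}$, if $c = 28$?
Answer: $-48$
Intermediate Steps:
$-62 + c j{\left(-1 \right)} = -62 + \frac{28}{3 - 1} = -62 + \frac{28}{2} = -62 + 28 \cdot \frac{1}{2} = -62 + 14 = -48$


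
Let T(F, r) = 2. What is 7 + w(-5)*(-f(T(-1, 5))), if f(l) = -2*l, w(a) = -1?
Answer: 3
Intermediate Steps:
7 + w(-5)*(-f(T(-1, 5))) = 7 - (-1)*(-2*2) = 7 - (-1)*(-4) = 7 - 1*4 = 7 - 4 = 3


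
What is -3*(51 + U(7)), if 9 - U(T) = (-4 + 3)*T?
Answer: -201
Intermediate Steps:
U(T) = 9 + T (U(T) = 9 - (-4 + 3)*T = 9 - (-1)*T = 9 + T)
-3*(51 + U(7)) = -3*(51 + (9 + 7)) = -3*(51 + 16) = -3*67 = -201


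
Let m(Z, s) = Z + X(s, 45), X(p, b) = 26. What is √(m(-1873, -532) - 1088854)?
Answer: 3*I*√121189 ≈ 1044.4*I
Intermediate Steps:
m(Z, s) = 26 + Z (m(Z, s) = Z + 26 = 26 + Z)
√(m(-1873, -532) - 1088854) = √((26 - 1873) - 1088854) = √(-1847 - 1088854) = √(-1090701) = 3*I*√121189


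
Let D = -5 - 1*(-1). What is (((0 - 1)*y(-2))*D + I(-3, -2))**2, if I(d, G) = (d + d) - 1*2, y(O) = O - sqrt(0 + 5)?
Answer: 336 + 128*sqrt(5) ≈ 622.22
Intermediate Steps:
y(O) = O - sqrt(5)
D = -4 (D = -5 + 1 = -4)
I(d, G) = -2 + 2*d (I(d, G) = 2*d - 2 = -2 + 2*d)
(((0 - 1)*y(-2))*D + I(-3, -2))**2 = (((0 - 1)*(-2 - sqrt(5)))*(-4) + (-2 + 2*(-3)))**2 = (-(-2 - sqrt(5))*(-4) + (-2 - 6))**2 = ((2 + sqrt(5))*(-4) - 8)**2 = ((-8 - 4*sqrt(5)) - 8)**2 = (-16 - 4*sqrt(5))**2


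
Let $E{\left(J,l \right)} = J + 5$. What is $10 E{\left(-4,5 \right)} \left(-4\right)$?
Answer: $-40$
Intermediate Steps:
$E{\left(J,l \right)} = 5 + J$
$10 E{\left(-4,5 \right)} \left(-4\right) = 10 \left(5 - 4\right) \left(-4\right) = 10 \cdot 1 \left(-4\right) = 10 \left(-4\right) = -40$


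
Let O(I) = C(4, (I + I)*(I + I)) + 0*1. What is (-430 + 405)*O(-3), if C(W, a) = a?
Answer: -900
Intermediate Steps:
O(I) = 4*I**2 (O(I) = (I + I)*(I + I) + 0*1 = (2*I)*(2*I) + 0 = 4*I**2 + 0 = 4*I**2)
(-430 + 405)*O(-3) = (-430 + 405)*(4*(-3)**2) = -100*9 = -25*36 = -900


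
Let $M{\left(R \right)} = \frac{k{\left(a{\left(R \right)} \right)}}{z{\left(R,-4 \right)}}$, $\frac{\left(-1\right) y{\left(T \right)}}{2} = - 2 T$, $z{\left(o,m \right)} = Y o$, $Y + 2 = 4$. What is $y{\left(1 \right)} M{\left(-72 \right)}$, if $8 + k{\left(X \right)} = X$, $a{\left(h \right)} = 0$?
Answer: $\frac{2}{9} \approx 0.22222$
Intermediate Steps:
$Y = 2$ ($Y = -2 + 4 = 2$)
$z{\left(o,m \right)} = 2 o$
$y{\left(T \right)} = 4 T$ ($y{\left(T \right)} = - 2 \left(- 2 T\right) = 4 T$)
$k{\left(X \right)} = -8 + X$
$M{\left(R \right)} = - \frac{4}{R}$ ($M{\left(R \right)} = \frac{-8 + 0}{2 R} = - 8 \frac{1}{2 R} = - \frac{4}{R}$)
$y{\left(1 \right)} M{\left(-72 \right)} = 4 \cdot 1 \left(- \frac{4}{-72}\right) = 4 \left(\left(-4\right) \left(- \frac{1}{72}\right)\right) = 4 \cdot \frac{1}{18} = \frac{2}{9}$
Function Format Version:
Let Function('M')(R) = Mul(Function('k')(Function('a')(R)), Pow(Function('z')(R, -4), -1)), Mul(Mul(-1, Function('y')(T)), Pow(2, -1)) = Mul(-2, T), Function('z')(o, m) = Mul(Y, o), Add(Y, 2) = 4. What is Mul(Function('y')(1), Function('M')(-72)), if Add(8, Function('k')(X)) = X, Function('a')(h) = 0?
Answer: Rational(2, 9) ≈ 0.22222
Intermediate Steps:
Y = 2 (Y = Add(-2, 4) = 2)
Function('z')(o, m) = Mul(2, o)
Function('y')(T) = Mul(4, T) (Function('y')(T) = Mul(-2, Mul(-2, T)) = Mul(4, T))
Function('k')(X) = Add(-8, X)
Function('M')(R) = Mul(-4, Pow(R, -1)) (Function('M')(R) = Mul(Add(-8, 0), Pow(Mul(2, R), -1)) = Mul(-8, Mul(Rational(1, 2), Pow(R, -1))) = Mul(-4, Pow(R, -1)))
Mul(Function('y')(1), Function('M')(-72)) = Mul(Mul(4, 1), Mul(-4, Pow(-72, -1))) = Mul(4, Mul(-4, Rational(-1, 72))) = Mul(4, Rational(1, 18)) = Rational(2, 9)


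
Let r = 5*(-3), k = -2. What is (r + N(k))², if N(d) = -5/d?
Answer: 625/4 ≈ 156.25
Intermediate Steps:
r = -15
(r + N(k))² = (-15 - 5/(-2))² = (-15 - 5*(-½))² = (-15 + 5/2)² = (-25/2)² = 625/4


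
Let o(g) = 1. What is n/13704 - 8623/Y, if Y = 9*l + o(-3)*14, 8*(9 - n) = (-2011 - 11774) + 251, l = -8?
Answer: 236536471/1589664 ≈ 148.80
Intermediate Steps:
n = 6803/4 (n = 9 - ((-2011 - 11774) + 251)/8 = 9 - (-13785 + 251)/8 = 9 - ⅛*(-13534) = 9 + 6767/4 = 6803/4 ≈ 1700.8)
Y = -58 (Y = 9*(-8) + 1*14 = -72 + 14 = -58)
n/13704 - 8623/Y = (6803/4)/13704 - 8623/(-58) = (6803/4)*(1/13704) - 8623*(-1/58) = 6803/54816 + 8623/58 = 236536471/1589664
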